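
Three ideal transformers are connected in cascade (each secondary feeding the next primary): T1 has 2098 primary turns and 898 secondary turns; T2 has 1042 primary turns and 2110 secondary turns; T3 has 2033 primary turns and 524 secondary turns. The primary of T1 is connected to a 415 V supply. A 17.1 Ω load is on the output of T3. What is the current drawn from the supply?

I_supply ≈ 1.21 A

Secondary of T1: V = 415.00 × 898/2098 = 177.63 V.
Secondary of T2: V = 177.63 × 2110/1042 = 359.69 V.
Secondary of T3: V = 359.69 × 524/2033 = 92.710 V.
I_load = 92.710/17.1 = 5.4217 A, so P_out = 92.710 × 5.4217 = 502.64 W.
All ideal ⇒ P_in = P_out, so I_supply = 502.64/415 = 1.21 A.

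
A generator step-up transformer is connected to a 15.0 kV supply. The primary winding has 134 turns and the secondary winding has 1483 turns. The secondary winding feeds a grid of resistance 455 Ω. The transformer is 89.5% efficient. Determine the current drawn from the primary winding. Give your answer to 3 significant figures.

V_s = 15000 × 1483/134 = 166010 V.
I_s = V_s/R = 166010/455 = 364.85 A.
P_out = V_s I_s = 166010 × 364.85 = 6.0568×10^7 W.
P_in = P_out/η = 6.0568×10^7/0.895 = 6.7674×10^7 W.
I_p = P_in/V_p = 6.7674×10^7/15000 = 4510 A.

I_p ≈ 4510 A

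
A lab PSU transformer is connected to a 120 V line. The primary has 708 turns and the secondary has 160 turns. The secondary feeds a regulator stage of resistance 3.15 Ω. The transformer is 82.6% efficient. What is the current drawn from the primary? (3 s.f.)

V_s = 120 × 160/708 = 27.119 V.
I_s = V_s/R = 27.119/3.15 = 8.6091 A.
P_out = V_s I_s = 27.119 × 8.6091 = 233.47 W.
P_in = P_out/η = 233.47/0.826 = 282.65 W.
I_p = P_in/V_p = 282.65/120 = 2.36 A.

I_p ≈ 2.36 A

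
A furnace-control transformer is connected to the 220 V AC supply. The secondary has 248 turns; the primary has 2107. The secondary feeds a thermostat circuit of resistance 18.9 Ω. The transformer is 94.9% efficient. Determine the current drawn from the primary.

V_s = 220 × 248/2107 = 25.895 V.
I_s = V_s/R = 25.895/18.9 = 1.3701 A.
P_out = V_s I_s = 25.895 × 1.3701 = 35.478 W.
P_in = P_out/η = 35.478/0.949 = 37.385 W.
I_p = P_in/V_p = 37.385/220 = 0.170 A.

I_p ≈ 0.170 A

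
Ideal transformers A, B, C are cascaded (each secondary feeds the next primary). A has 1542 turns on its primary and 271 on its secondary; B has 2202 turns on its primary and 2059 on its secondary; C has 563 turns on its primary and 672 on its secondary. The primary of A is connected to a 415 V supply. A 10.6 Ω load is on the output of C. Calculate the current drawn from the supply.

I_supply ≈ 1.51 A

Secondary of A: V = 415.00 × 271/1542 = 72.935 V.
Secondary of B: V = 72.935 × 2059/2202 = 68.198 V.
Secondary of C: V = 68.198 × 672/563 = 81.402 V.
I_load = 81.402/10.6 = 7.6794 A, so P_out = 81.402 × 7.6794 = 625.12 W.
All ideal ⇒ P_in = P_out, so I_supply = 625.12/415 = 1.51 A.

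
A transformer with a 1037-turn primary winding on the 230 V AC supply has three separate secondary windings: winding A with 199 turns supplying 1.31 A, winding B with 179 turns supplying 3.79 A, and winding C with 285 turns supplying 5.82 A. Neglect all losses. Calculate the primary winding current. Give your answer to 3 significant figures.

I_p ≈ 2.51 A

V_A = 230 × 199/1037 = 44.137 V; V_B = 230 × 179/1037 = 39.701 V; V_C = 230 × 285/1037 = 63.211 V.
P_out = V_A I_A + V_B I_B + V_C I_C = 44.137×1.31 + 39.701×3.79 + 63.211×5.82 = 57.819 + 150.47 + 367.89 = 576.18 W.
Ideal ⇒ P_in = P_out, so I_p = P_out/V_p = 576.18/230 = 2.51 A.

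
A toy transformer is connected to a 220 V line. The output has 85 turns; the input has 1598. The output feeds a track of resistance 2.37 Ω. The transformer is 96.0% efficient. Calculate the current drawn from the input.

I_in ≈ 0.274 A

V_out = 220 × 85/1598 = 11.702 V.
I_out = V_out/R = 11.702/2.37 = 4.9376 A.
P_out = V_out I_out = 11.702 × 4.9376 = 57.781 W.
P_in = P_out/η = 57.781/0.960 = 60.188 W.
I_in = P_in/V_in = 60.188/220 = 0.274 A.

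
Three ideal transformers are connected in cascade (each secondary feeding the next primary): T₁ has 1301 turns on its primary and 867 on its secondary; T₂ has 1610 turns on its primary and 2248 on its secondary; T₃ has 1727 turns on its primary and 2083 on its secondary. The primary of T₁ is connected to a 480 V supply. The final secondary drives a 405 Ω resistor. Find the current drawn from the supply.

I_supply ≈ 1.49 A

After T₁: V = 480.00 × 867/1301 = 319.88 V.
After T₂: V = 319.88 × 2248/1610 = 446.64 V.
After T₃: V = 446.64 × 2083/1727 = 538.70 V.
I_load = 538.70/405 = 1.3301 A, so P_out = 538.70 × 1.3301 = 716.55 W.
All ideal ⇒ P_in = P_out, so I_supply = 716.55/480 = 1.49 A.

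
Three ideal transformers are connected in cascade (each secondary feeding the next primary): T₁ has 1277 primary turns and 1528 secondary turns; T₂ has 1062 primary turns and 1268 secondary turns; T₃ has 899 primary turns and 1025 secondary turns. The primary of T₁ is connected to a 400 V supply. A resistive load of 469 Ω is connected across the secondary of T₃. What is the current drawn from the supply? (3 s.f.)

Secondary of T₁: V = 400.00 × 1528/1277 = 478.62 V.
Secondary of T₂: V = 478.62 × 1268/1062 = 571.46 V.
Secondary of T₃: V = 571.46 × 1025/899 = 651.56 V.
I_load = 651.56/469 = 1.3892 A, so P_out = 651.56 × 1.3892 = 905.17 W.
All ideal ⇒ P_in = P_out, so I_supply = 905.17/400 = 2.26 A.

I_supply ≈ 2.26 A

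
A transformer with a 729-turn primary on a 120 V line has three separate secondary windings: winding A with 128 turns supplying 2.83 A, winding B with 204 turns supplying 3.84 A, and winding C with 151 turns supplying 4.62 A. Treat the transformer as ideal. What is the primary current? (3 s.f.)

V_A = 120 × 128/729 = 21.070 V; V_B = 120 × 204/729 = 33.580 V; V_C = 120 × 151/729 = 24.856 V.
P_out = V_A I_A + V_B I_B + V_C I_C = 21.070×2.83 + 33.580×3.84 + 24.856×4.62 = 59.628 + 128.95 + 114.83 = 303.41 W.
Ideal ⇒ P_in = P_out, so I_p = P_out/V_p = 303.41/120 = 2.53 A.

I_p ≈ 2.53 A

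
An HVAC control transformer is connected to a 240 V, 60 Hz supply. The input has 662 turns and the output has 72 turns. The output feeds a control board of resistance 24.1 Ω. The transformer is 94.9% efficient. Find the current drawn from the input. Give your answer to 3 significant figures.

V_out = 240 × 72/662 = 26.103 V.
I_out = V_out/R = 26.103/24.1 = 1.0831 A.
P_out = V_out I_out = 26.103 × 1.0831 = 28.272 W.
P_in = P_out/η = 28.272/0.949 = 29.791 W.
I_in = P_in/V_in = 29.791/240 = 0.124 A.

I_in ≈ 0.124 A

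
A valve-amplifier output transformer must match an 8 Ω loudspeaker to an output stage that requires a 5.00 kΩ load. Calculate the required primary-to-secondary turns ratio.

N_p/N_s ≈ 25.0

Z_p/Z_s = (N_p/N_s)², so N_p/N_s = √(5000/8) = √625 = 25.0.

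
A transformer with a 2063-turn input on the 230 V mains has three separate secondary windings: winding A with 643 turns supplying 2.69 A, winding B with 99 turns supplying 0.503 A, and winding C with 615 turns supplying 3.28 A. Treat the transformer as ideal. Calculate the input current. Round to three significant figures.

V_A = 230 × 643/2063 = 71.687 V; V_B = 230 × 99/2063 = 11.037 V; V_C = 230 × 615/2063 = 68.565 V.
P_out = V_A I_A + V_B I_B + V_C I_C = 71.687×2.69 + 11.037×0.503 + 68.565×3.28 = 192.84 + 5.5518 + 224.89 = 423.28 W.
Ideal ⇒ P_in = P_out, so I_in = P_out/V_in = 423.28/230 = 1.84 A.

I_in ≈ 1.84 A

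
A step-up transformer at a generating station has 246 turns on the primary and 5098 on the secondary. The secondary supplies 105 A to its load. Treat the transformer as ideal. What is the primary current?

For an ideal transformer I_p/I_s = N_s/N_p, so I_p = 105 × 5098/246 = 2180 A.

I_p ≈ 2180 A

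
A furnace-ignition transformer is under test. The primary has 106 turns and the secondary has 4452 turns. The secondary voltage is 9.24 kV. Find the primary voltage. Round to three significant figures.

V_p/V_s = N_p/N_s, so V_p = 9240 × 106/4452 = 220 V.

V_p ≈ 220 V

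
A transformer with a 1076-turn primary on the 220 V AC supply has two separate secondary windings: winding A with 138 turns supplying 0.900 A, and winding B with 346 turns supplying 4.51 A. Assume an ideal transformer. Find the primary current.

I_p ≈ 1.57 A

V_A = 220 × 138/1076 = 28.216 V; V_B = 220 × 346/1076 = 70.743 V.
P_out = V_A I_A + V_B I_B = 28.216×0.900 + 70.743×4.51 = 25.394 + 319.05 = 344.45 W.
Ideal ⇒ P_in = P_out, so I_p = P_out/V_p = 344.45/220 = 1.57 A.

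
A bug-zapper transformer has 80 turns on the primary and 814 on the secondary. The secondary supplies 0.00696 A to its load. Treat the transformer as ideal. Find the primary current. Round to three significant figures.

For an ideal transformer I_p/I_s = N_s/N_p, so I_p = 0.00696 × 814/80 = 0.0708 A.

I_p ≈ 0.0708 A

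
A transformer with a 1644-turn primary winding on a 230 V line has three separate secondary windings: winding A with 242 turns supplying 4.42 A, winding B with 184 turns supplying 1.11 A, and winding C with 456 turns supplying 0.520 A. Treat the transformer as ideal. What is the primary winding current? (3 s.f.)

I_p ≈ 0.919 A

V_A = 230 × 242/1644 = 33.856 V; V_B = 230 × 184/1644 = 25.742 V; V_C = 230 × 456/1644 = 63.796 V.
P_out = V_A I_A + V_B I_B + V_C I_C = 33.856×4.42 + 25.742×1.11 + 63.796×0.520 = 149.65 + 28.574 + 33.174 = 211.39 W.
Ideal ⇒ P_in = P_out, so I_p = P_out/V_p = 211.39/230 = 0.919 A.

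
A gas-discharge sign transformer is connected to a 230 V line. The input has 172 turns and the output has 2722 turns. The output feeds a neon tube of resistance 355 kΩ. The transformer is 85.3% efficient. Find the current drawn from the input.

I_in ≈ 0.190 A

V_out = 230 × 2722/172 = 3639.9 V.
I_out = V_out/R = 3639.9/355000 = 0.010253 A.
P_out = V_out I_out = 3639.9 × 0.010253 = 37.320 W.
P_in = P_out/η = 37.320/0.853 = 43.752 W.
I_in = P_in/V_in = 43.752/230 = 0.190 A.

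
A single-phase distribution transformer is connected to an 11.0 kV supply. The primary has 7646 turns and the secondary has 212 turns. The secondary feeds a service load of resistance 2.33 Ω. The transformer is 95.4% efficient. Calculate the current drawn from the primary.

I_p ≈ 3.80 A

V_s = 11000 × 212/7646 = 305.00 V.
I_s = V_s/R = 305.00/2.33 = 130.90 A.
P_out = V_s I_s = 305.00 × 130.90 = 39924 W.
P_in = P_out/η = 39924/0.954 = 41849 W.
I_p = P_in/V_p = 41849/11000 = 3.80 A.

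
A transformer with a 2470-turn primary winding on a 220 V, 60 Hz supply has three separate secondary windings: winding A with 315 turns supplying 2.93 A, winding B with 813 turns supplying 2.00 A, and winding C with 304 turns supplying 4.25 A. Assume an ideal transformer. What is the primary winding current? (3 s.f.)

V_A = 220 × 315/2470 = 28.057 V; V_B = 220 × 813/2470 = 72.413 V; V_C = 220 × 304/2470 = 27.077 V.
P_out = V_A I_A + V_B I_B + V_C I_C = 28.057×2.93 + 72.413×2.00 + 27.077×4.25 = 82.206 + 144.83 + 115.08 = 342.11 W.
Ideal ⇒ P_in = P_out, so I_p = P_out/V_p = 342.11/220 = 1.56 A.

I_p ≈ 1.56 A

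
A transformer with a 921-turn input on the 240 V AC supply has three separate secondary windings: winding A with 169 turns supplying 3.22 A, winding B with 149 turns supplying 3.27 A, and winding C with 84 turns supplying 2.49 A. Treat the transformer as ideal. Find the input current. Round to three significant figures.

V_A = 240 × 169/921 = 44.039 V; V_B = 240 × 149/921 = 38.827 V; V_C = 240 × 84/921 = 21.889 V.
P_out = V_A I_A + V_B I_B + V_C I_C = 44.039×3.22 + 38.827×3.27 + 21.889×2.49 = 141.81 + 126.97 + 54.504 = 323.28 W.
Ideal ⇒ P_in = P_out, so I_in = P_out/V_in = 323.28/240 = 1.35 A.

I_in ≈ 1.35 A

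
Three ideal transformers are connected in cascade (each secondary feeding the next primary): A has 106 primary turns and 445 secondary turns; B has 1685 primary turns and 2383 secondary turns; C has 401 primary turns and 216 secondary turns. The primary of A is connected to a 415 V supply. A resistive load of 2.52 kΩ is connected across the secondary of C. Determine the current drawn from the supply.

After A: V = 415.00 × 445/106 = 1742.2 V.
After B: V = 1742.2 × 2383/1685 = 2463.9 V.
After C: V = 2463.9 × 216/401 = 1327.2 V.
I_load = 1327.2/2520 = 0.52667 A, so P_out = 1327.2 × 0.52667 = 698.99 W.
All ideal ⇒ P_in = P_out, so I_supply = 698.99/415 = 1.68 A.

I_supply ≈ 1.68 A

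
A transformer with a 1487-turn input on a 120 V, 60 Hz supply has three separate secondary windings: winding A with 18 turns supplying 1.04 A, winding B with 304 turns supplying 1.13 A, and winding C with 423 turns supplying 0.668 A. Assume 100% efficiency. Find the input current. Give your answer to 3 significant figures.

V_A = 120 × 18/1487 = 1.4526 V; V_B = 120 × 304/1487 = 24.533 V; V_C = 120 × 423/1487 = 34.136 V.
P_out = V_A I_A + V_B I_B + V_C I_C = 1.4526×1.04 + 24.533×1.13 + 34.136×0.668 = 1.5107 + 27.722 + 22.803 = 52.035 W.
Ideal ⇒ P_in = P_out, so I_in = P_out/V_in = 52.035/120 = 0.434 A.

I_in ≈ 0.434 A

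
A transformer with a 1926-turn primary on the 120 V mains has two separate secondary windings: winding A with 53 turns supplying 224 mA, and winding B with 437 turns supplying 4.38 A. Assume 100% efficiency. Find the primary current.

V_A = 120 × 53/1926 = 3.3022 V; V_B = 120 × 437/1926 = 27.227 V.
P_out = V_A I_A + V_B I_B = 3.3022×0.224 + 27.227×4.38 = 0.73969 + 119.26 = 120.00 W.
Ideal ⇒ P_in = P_out, so I_p = P_out/V_p = 120.00/120 = 1.00 A.

I_p ≈ 1.00 A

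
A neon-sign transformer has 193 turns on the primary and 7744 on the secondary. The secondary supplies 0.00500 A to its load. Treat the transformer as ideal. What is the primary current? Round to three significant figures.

I_p ≈ 0.201 A

For an ideal transformer I_p/I_s = N_s/N_p, so I_p = 0.00500 × 7744/193 = 0.201 A.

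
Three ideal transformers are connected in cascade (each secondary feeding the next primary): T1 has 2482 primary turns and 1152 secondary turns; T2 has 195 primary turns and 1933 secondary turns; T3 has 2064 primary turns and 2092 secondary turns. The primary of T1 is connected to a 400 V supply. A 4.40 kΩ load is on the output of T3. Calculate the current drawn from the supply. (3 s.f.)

Secondary of T1: V = 400.00 × 1152/2482 = 185.66 V.
Secondary of T2: V = 185.66 × 1933/195 = 1840.4 V.
Secondary of T3: V = 1840.4 × 2092/2064 = 1865.3 V.
I_load = 1865.3/4400 = 0.42394 A, so P_out = 1865.3 × 0.42394 = 790.80 W.
All ideal ⇒ P_in = P_out, so I_supply = 790.80/400 = 1.98 A.

I_supply ≈ 1.98 A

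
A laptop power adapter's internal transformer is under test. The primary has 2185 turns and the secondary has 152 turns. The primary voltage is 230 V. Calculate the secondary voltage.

V_s ≈ 16.0 V

V_s/V_p = N_s/N_p, so V_s = 230 × 152/2185 = 16.0 V.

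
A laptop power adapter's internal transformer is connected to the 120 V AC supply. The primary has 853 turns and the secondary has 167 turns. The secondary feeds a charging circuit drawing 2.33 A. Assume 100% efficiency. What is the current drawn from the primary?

For an ideal transformer I_p N_p = I_s N_s, so I_p = 2.33 × 167/853 = 0.456 A.

I_p ≈ 0.456 A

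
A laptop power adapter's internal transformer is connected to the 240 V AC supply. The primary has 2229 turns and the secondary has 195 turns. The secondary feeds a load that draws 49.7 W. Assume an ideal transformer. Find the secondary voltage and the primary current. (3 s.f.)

V_s ≈ 21.0 V, I_p ≈ 0.207 A

V_s = V_p × N_s/N_p = 240 × 195/2229 = 20.996 V.
I_s = P/V_s = 49.7/20.996 = 2.3671 A.
I_p = I_s × N_s/N_p = 2.3671 × 195/2229 = 0.207 A.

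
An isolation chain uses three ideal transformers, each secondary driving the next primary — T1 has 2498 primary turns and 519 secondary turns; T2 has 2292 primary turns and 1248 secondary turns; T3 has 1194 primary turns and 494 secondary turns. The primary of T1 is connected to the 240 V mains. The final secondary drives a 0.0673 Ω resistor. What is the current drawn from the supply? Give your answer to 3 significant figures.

Secondary of T1: V = 240.00 × 519/2498 = 49.864 V.
Secondary of T2: V = 49.864 × 1248/2292 = 27.151 V.
Secondary of T3: V = 27.151 × 494/1194 = 11.233 V.
I_load = 11.233/0.0673 = 166.91 A, so P_out = 11.233 × 166.91 = 1875.0 W.
All ideal ⇒ P_in = P_out, so I_supply = 1875.0/240 = 7.81 A.

I_supply ≈ 7.81 A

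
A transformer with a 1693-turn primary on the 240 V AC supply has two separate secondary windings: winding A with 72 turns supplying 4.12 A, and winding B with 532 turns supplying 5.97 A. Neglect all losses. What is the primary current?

V_A = 240 × 72/1693 = 10.207 V; V_B = 240 × 532/1693 = 75.416 V.
P_out = V_A I_A + V_B I_B = 10.207×4.12 + 75.416×5.97 = 42.052 + 450.24 = 492.29 W.
Ideal ⇒ P_in = P_out, so I_p = P_out/V_p = 492.29/240 = 2.05 A.

I_p ≈ 2.05 A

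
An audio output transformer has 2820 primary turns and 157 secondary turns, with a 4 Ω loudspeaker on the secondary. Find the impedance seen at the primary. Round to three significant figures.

Z_p ≈ 1290 Ω

Z_p = (N_p/N_s)² × Z_s = (2820/157)² × 4 = 1290 Ω.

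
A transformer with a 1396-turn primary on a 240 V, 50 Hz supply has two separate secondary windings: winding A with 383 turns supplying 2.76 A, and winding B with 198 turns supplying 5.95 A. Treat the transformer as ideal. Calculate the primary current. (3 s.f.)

I_p ≈ 1.60 A

V_A = 240 × 383/1396 = 65.845 V; V_B = 240 × 198/1396 = 34.040 V.
P_out = V_A I_A + V_B I_B = 65.845×2.76 + 34.040×5.95 = 181.73 + 202.54 = 384.27 W.
Ideal ⇒ P_in = P_out, so I_p = P_out/V_p = 384.27/240 = 1.60 A.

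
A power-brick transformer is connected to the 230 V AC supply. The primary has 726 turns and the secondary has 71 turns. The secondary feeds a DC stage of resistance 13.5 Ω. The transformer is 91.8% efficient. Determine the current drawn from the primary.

I_p ≈ 0.177 A

V_s = 230 × 71/726 = 22.493 V.
I_s = V_s/R = 22.493/13.5 = 1.6662 A.
P_out = V_s I_s = 22.493 × 1.6662 = 37.477 W.
P_in = P_out/η = 37.477/0.918 = 40.825 W.
I_p = P_in/V_p = 40.825/230 = 0.177 A.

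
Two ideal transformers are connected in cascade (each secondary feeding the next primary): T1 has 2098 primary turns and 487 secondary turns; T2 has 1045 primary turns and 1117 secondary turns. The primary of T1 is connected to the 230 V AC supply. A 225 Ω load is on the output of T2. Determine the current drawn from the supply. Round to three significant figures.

I_supply ≈ 0.0629 A

After T1: V = 230.00 × 487/2098 = 53.389 V.
After T2: V = 53.389 × 1117/1045 = 57.067 V.
I_load = 57.067/225 = 0.25363 A, so P_out = 57.067 × 0.25363 = 14.474 W.
All ideal ⇒ P_in = P_out, so I_supply = 14.474/230 = 0.0629 A.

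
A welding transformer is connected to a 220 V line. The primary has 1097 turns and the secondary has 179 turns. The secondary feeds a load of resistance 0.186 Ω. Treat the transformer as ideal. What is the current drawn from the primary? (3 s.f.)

V_s = V_p × N_s/N_p = 220 × 179/1097 = 35.898 V.
I_s = V_s/R = 35.898/0.186 = 193.00 A.
For an ideal transformer I_p N_p = I_s N_s, so I_p = 193.00 × 179/1097 = 31.5 A.

I_p ≈ 31.5 A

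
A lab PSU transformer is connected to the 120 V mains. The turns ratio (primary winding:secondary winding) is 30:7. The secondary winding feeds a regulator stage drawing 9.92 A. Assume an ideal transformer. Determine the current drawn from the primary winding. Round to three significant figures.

I_p ≈ 2.31 A

For an ideal transformer I_p N_p = I_s N_s, so I_p = 9.92 × 7/30 = 2.31 A.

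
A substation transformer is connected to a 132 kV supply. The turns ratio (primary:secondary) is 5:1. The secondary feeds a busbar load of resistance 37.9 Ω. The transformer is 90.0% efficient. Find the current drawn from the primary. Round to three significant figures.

I_p ≈ 155 A

V_s = 132000 × 1/5 = 26400 V.
I_s = V_s/R = 26400/37.9 = 696.57 A.
P_out = V_s I_s = 26400 × 696.57 = 1.8389×10^7 W.
P_in = P_out/η = 1.8389×10^7/0.900 = 2.0433×10^7 W.
I_p = P_in/V_p = 2.0433×10^7/132000 = 155 A.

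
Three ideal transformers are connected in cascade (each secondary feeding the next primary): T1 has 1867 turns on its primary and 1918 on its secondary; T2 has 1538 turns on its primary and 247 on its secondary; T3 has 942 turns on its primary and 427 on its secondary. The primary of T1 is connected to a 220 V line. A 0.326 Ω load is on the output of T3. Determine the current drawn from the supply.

I_supply ≈ 3.77 A

Secondary of T1: V = 220.00 × 1918/1867 = 226.01 V.
Secondary of T2: V = 226.01 × 247/1538 = 36.297 V.
Secondary of T3: V = 36.297 × 427/942 = 16.453 V.
I_load = 16.453/0.326 = 50.469 A, so P_out = 16.453 × 50.469 = 830.37 W.
All ideal ⇒ P_in = P_out, so I_supply = 830.37/220 = 3.77 A.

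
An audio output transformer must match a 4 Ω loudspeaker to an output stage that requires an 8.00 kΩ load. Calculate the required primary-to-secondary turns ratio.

Z_p/Z_s = (N_p/N_s)², so N_p/N_s = √(8000/4) = √2000 = 44.7.

N_p/N_s ≈ 44.7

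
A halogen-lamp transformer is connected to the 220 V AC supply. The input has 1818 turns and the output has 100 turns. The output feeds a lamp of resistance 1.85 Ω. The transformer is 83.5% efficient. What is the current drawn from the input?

I_in ≈ 0.431 A

V_out = 220 × 100/1818 = 12.101 V.
I_out = V_out/R = 12.101/1.85 = 6.5412 A.
P_out = V_out I_out = 12.101 × 6.5412 = 79.156 W.
P_in = P_out/η = 79.156/0.835 = 94.798 W.
I_in = P_in/V_in = 94.798/220 = 0.431 A.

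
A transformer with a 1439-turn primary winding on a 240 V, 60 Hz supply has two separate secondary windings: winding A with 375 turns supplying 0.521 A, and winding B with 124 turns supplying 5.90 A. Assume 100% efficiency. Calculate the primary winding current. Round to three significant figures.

I_p ≈ 0.644 A

V_A = 240 × 375/1439 = 62.543 V; V_B = 240 × 124/1439 = 20.681 V.
P_out = V_A I_A + V_B I_B = 62.543×0.521 + 20.681×5.90 = 32.585 + 122.02 = 154.60 W.
Ideal ⇒ P_in = P_out, so I_p = P_out/V_p = 154.60/240 = 0.644 A.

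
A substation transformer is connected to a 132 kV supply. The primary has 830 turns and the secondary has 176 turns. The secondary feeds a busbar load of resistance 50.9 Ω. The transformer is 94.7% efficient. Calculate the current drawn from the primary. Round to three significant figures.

V_s = 132000 × 176/830 = 27990 V.
I_s = V_s/R = 27990/50.9 = 549.91 A.
P_out = V_s I_s = 27990 × 549.91 = 1.5392×10^7 W.
P_in = P_out/η = 1.5392×10^7/0.947 = 1.6254×10^7 W.
I_p = P_in/V_p = 1.6254×10^7/132000 = 123 A.

I_p ≈ 123 A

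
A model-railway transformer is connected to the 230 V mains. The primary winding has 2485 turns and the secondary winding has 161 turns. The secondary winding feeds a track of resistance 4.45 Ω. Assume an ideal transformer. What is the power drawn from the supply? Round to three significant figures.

P ≈ 49.9 W

V_s = V_p × N_s/N_p = 230 × 161/2485 = 14.901 V.
I_s = V_s/R = 14.901/4.45 = 3.3486 A.
I_p = I_s × N_s/N_p = 3.3486 × 161/2485 = 0.21695 A.
P = V_p I_p = 230 × 0.21695 = 49.9 W.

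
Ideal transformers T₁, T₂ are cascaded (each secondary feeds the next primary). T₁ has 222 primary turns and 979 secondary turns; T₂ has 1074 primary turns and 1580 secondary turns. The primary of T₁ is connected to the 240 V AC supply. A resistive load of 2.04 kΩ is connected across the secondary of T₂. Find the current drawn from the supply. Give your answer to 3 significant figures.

After T₁: V = 240.00 × 979/222 = 1058.4 V.
After T₂: V = 1058.4 × 1580/1074 = 1557.0 V.
I_load = 1557.0/2040 = 0.76324 A, so P_out = 1557.0 × 0.76324 = 1188.4 W.
All ideal ⇒ P_in = P_out, so I_supply = 1188.4/240 = 4.95 A.

I_supply ≈ 4.95 A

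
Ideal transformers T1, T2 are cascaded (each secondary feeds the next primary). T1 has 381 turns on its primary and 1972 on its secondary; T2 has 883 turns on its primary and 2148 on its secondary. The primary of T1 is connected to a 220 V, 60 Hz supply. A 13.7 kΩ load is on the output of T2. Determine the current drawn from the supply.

I_supply ≈ 2.55 A

After T1: V = 220.00 × 1972/381 = 1138.7 V.
After T2: V = 1138.7 × 2148/883 = 2770.0 V.
I_load = 2770.0/13700 = 0.20219 A, so P_out = 2770.0 × 0.20219 = 560.06 W.
All ideal ⇒ P_in = P_out, so I_supply = 560.06/220 = 2.55 A.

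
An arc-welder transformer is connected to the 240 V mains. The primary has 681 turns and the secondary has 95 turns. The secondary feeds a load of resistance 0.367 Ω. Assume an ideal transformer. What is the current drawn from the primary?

I_p ≈ 12.7 A

V_s = V_p × N_s/N_p = 240 × 95/681 = 33.480 V.
I_s = V_s/R = 33.480/0.367 = 91.227 A.
For an ideal transformer I_p N_p = I_s N_s, so I_p = 91.227 × 95/681 = 12.7 A.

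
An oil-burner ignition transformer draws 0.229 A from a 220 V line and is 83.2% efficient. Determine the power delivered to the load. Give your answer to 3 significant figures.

P_in = V_p I_p = 220 × 0.229 = 50.380 W.
P_out = η P_in = 0.832 × 50.380 = 41.9 W.

P_out ≈ 41.9 W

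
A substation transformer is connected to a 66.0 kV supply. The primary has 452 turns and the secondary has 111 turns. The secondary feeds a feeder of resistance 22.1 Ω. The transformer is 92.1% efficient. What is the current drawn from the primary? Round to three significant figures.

V_s = 66000 × 111/452 = 16208 V.
I_s = V_s/R = 16208/22.1 = 733.39 A.
P_out = V_s I_s = 16208 × 733.39 = 1.1887×10^7 W.
P_in = P_out/η = 1.1887×10^7/0.921 = 1.2906×10^7 W.
I_p = P_in/V_p = 1.2906×10^7/66000 = 196 A.

I_p ≈ 196 A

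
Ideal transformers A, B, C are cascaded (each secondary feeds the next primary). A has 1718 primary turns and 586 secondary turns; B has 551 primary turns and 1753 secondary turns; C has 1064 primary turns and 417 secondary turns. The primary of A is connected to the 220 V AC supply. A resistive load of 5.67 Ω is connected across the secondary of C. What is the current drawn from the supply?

I_supply ≈ 7.02 A

Secondary of A: V = 220.00 × 586/1718 = 75.041 V.
Secondary of B: V = 75.041 × 1753/551 = 238.74 V.
Secondary of C: V = 238.74 × 417/1064 = 93.567 V.
I_load = 93.567/5.67 = 16.502 A, so P_out = 93.567 × 16.502 = 1544.0 W.
All ideal ⇒ P_in = P_out, so I_supply = 1544.0/220 = 7.02 A.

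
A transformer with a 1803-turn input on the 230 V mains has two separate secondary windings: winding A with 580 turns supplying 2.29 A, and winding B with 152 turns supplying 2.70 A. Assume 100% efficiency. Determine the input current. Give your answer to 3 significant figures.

V_A = 230 × 580/1803 = 73.988 V; V_B = 230 × 152/1803 = 19.390 V.
P_out = V_A I_A + V_B I_B = 73.988×2.29 + 19.390×2.70 = 169.43 + 52.353 = 221.78 W.
Ideal ⇒ P_in = P_out, so I_in = P_out/V_in = 221.78/230 = 0.964 A.

I_in ≈ 0.964 A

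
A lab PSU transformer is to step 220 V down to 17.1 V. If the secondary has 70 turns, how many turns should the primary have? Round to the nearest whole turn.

N_p = 901 turns

N_p/N_s = V_p/V_s, so N_p = 70 × 220/17.1 = 900.6 ≈ 901 turns.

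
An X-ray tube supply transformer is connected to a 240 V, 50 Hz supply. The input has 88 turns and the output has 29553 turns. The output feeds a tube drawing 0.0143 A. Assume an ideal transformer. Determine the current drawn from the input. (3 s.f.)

For an ideal transformer I_in N_in = I_out N_out, so I_in = 0.0143 × 29553/88 = 4.80 A.

I_in ≈ 4.80 A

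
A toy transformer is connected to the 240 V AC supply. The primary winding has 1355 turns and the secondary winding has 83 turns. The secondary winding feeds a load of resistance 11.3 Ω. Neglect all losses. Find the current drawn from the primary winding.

V_s = V_p × N_s/N_p = 240 × 83/1355 = 14.701 V.
I_s = V_s/R = 14.701/11.3 = 1.3010 A.
For an ideal transformer I_p N_p = I_s N_s, so I_p = 1.3010 × 83/1355 = 0.0797 A.

I_p ≈ 0.0797 A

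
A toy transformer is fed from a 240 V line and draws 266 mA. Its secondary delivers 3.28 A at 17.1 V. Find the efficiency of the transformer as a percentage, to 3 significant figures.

η ≈ 87.9%

P_in = 240 × 0.266 = 63.8400 W.
P_out = 17.1 × 3.28 = 56.0880 W.
η = P_out/P_in = 56.0880/63.8400 = 0.879.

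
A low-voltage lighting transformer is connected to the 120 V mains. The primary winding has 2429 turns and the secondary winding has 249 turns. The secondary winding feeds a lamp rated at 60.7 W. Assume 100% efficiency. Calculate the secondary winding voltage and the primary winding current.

V_s ≈ 12.3 V, I_p ≈ 0.506 A

V_s = V_p × N_s/N_p = 120 × 249/2429 = 12.301 V.
I_s = P/V_s = 60.7/12.301 = 4.9344 A.
I_p = I_s × N_s/N_p = 4.9344 × 249/2429 = 0.506 A.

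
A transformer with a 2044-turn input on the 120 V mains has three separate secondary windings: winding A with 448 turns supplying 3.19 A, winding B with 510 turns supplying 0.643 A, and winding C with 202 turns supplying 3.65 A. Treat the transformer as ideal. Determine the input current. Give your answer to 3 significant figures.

V_A = 120 × 448/2044 = 26.301 V; V_B = 120 × 510/2044 = 29.941 V; V_C = 120 × 202/2044 = 11.859 V.
P_out = V_A I_A + V_B I_B + V_C I_C = 26.301×3.19 + 29.941×0.643 + 11.859×3.65 = 83.901 + 19.252 + 43.286 = 146.44 W.
Ideal ⇒ P_in = P_out, so I_in = P_out/V_in = 146.44/120 = 1.22 A.

I_in ≈ 1.22 A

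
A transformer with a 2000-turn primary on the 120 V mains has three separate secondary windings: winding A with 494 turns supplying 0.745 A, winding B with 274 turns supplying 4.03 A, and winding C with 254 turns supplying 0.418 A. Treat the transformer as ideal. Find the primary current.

V_A = 120 × 494/2000 = 29.640 V; V_B = 120 × 274/2000 = 16.440 V; V_C = 120 × 254/2000 = 15.240 V.
P_out = V_A I_A + V_B I_B + V_C I_C = 29.640×0.745 + 16.440×4.03 + 15.240×0.418 = 22.082 + 66.253 + 6.3703 = 94.705 W.
Ideal ⇒ P_in = P_out, so I_p = P_out/V_p = 94.705/120 = 0.789 A.

I_p ≈ 0.789 A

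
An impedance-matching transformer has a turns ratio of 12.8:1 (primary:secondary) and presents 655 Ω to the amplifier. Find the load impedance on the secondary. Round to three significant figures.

Z_s = Z_p/(N_p/N_s)² = 655/12.8² = 4.00 Ω.

Z_s ≈ 4.00 Ω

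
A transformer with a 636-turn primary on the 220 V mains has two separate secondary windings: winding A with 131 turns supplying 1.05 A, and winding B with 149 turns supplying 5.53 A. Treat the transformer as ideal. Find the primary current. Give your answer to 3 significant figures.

V_A = 220 × 131/636 = 45.314 V; V_B = 220 × 149/636 = 51.541 V.
P_out = V_A I_A + V_B I_B = 45.314×1.05 + 51.541×5.53 = 47.580 + 285.02 = 332.60 W.
Ideal ⇒ P_in = P_out, so I_p = P_out/V_p = 332.60/220 = 1.51 A.

I_p ≈ 1.51 A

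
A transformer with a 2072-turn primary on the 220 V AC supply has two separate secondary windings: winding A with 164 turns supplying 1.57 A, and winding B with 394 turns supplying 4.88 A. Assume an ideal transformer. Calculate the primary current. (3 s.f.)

V_A = 220 × 164/2072 = 17.413 V; V_B = 220 × 394/2072 = 41.834 V.
P_out = V_A I_A + V_B I_B = 17.413×1.57 + 41.834×4.88 = 27.339 + 204.15 = 231.49 W.
Ideal ⇒ P_in = P_out, so I_p = P_out/V_p = 231.49/220 = 1.05 A.

I_p ≈ 1.05 A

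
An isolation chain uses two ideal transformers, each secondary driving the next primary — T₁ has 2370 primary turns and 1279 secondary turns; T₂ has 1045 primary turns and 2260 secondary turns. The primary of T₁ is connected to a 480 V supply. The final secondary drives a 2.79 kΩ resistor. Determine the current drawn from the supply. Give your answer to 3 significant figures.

After T₁: V = 480.00 × 1279/2370 = 259.04 V.
After T₂: V = 259.04 × 2260/1045 = 560.22 V.
I_load = 560.22/2790 = 0.20079 A, so P_out = 560.22 × 0.20079 = 112.49 W.
All ideal ⇒ P_in = P_out, so I_supply = 112.49/480 = 0.234 A.

I_supply ≈ 0.234 A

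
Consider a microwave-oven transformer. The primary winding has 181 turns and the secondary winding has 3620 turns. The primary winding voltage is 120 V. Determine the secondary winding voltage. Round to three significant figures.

V_s ≈ 2400 V

V_s/V_p = N_s/N_p, so V_s = 120 × 3620/181 = 2400 V.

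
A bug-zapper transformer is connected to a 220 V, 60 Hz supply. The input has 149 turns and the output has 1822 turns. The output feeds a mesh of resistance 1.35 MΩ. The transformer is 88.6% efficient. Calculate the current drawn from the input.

V_out = 220 × 1822/149 = 2690.2 V.
I_out = V_out/R = 2690.2/(1.35×10^6) = 0.0019927 A.
P_out = V_out I_out = 2690.2 × 0.0019927 = 5.3609 W.
P_in = P_out/η = 5.3609/0.886 = 6.0507 W.
I_in = P_in/V_in = 6.0507/220 = 0.0275 A.

I_in ≈ 0.0275 A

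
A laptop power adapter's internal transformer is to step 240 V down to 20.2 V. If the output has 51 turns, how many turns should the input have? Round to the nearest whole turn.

N_in = 606 turns

N_in/N_out = V_in/V_out, so N_in = 51 × 240/20.2 = 605.9 ≈ 606 turns.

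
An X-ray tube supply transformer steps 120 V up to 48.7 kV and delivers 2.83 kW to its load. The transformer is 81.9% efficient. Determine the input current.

P_in = P_out/η = 2830/0.819 = 3455.4 W.
I_in = P_in/V_in = 3455.4/120 = 28.8 A.

I_in ≈ 28.8 A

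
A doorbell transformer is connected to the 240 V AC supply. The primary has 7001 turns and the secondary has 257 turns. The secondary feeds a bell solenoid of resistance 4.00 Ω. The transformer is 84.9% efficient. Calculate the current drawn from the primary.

I_p ≈ 0.0952 A

V_s = 240 × 257/7001 = 8.8102 V.
I_s = V_s/R = 8.8102/4.00 = 2.2025 A.
P_out = V_s I_s = 8.8102 × 2.2025 = 19.405 W.
P_in = P_out/η = 19.405/0.849 = 22.856 W.
I_p = P_in/V_p = 22.856/240 = 0.0952 A.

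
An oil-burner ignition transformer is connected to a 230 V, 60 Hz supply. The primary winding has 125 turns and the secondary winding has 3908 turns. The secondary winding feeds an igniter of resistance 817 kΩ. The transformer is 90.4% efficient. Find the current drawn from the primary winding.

I_p ≈ 0.304 A

V_s = 230 × 3908/125 = 7190.7 V.
I_s = V_s/R = 7190.7/817000 = 0.0088014 A.
P_out = V_s I_s = 7190.7 × 0.0088014 = 63.288 W.
P_in = P_out/η = 63.288/0.904 = 70.009 W.
I_p = P_in/V_p = 70.009/230 = 0.304 A.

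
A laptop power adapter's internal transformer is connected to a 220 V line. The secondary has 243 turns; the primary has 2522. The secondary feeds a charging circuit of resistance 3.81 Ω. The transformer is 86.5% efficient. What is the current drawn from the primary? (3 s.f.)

I_p ≈ 0.620 A

V_s = 220 × 243/2522 = 21.197 V.
I_s = V_s/R = 21.197/3.81 = 5.5636 A.
P_out = V_s I_s = 21.197 × 5.5636 = 117.94 W.
P_in = P_out/η = 117.94/0.865 = 136.34 W.
I_p = P_in/V_p = 136.34/220 = 0.620 A.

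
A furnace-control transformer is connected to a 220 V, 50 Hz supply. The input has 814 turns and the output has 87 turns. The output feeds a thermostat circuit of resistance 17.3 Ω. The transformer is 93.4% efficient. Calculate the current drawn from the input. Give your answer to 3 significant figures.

I_in ≈ 0.156 A

V_out = 220 × 87/814 = 23.514 V.
I_out = V_out/R = 23.514/17.3 = 1.3592 A.
P_out = V_out I_out = 23.514 × 1.3592 = 31.959 W.
P_in = P_out/η = 31.959/0.934 = 34.217 W.
I_in = P_in/V_in = 34.217/220 = 0.156 A.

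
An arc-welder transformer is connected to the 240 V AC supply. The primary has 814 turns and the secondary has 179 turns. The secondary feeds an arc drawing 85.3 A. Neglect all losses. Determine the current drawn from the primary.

I_p ≈ 18.8 A

For an ideal transformer I_p N_p = I_s N_s, so I_p = 85.3 × 179/814 = 18.8 A.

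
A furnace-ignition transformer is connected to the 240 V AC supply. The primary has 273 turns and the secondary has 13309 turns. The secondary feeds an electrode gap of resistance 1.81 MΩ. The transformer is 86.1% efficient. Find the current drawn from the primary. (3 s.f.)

I_p ≈ 0.366 A

V_s = 240 × 13309/273 = 11700 V.
I_s = V_s/R = 11700/(1.81×10^6) = 0.0064642 A.
P_out = V_s I_s = 11700 × 0.0064642 = 75.633 W.
P_in = P_out/η = 75.633/0.861 = 87.843 W.
I_p = P_in/V_p = 87.843/240 = 0.366 A.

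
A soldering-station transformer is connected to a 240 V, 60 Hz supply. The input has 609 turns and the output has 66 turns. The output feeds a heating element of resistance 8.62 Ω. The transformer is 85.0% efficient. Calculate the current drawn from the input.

V_out = 240 × 66/609 = 26.010 V.
I_out = V_out/R = 26.010/8.62 = 3.0174 A.
P_out = V_out I_out = 26.010 × 3.0174 = 78.482 W.
P_in = P_out/η = 78.482/0.850 = 92.331 W.
I_in = P_in/V_in = 92.331/240 = 0.385 A.

I_in ≈ 0.385 A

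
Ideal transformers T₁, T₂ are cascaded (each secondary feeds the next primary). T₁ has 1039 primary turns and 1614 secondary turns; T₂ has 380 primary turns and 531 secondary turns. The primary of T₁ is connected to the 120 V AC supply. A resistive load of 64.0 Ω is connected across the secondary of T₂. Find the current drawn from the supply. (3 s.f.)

Secondary of T₁: V = 120.00 × 1614/1039 = 186.41 V.
Secondary of T₂: V = 186.41 × 531/380 = 260.48 V.
I_load = 260.48/64.0 = 4.0701 A, so P_out = 260.48 × 4.0701 = 1060.2 W.
All ideal ⇒ P_in = P_out, so I_supply = 1060.2/120 = 8.83 A.

I_supply ≈ 8.83 A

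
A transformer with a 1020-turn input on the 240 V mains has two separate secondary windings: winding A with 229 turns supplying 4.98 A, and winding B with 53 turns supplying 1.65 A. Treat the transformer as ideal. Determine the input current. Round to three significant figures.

V_A = 240 × 229/1020 = 53.882 V; V_B = 240 × 53/1020 = 12.471 V.
P_out = V_A I_A + V_B I_B = 53.882×4.98 + 12.471×1.65 = 268.33 + 20.576 = 288.91 W.
Ideal ⇒ P_in = P_out, so I_in = P_out/V_in = 288.91/240 = 1.20 A.

I_in ≈ 1.20 A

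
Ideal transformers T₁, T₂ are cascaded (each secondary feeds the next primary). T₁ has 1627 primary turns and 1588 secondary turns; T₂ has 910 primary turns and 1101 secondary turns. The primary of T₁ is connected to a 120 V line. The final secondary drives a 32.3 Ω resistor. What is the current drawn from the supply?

Secondary of T₁: V = 120.00 × 1588/1627 = 117.12 V.
Secondary of T₂: V = 117.12 × 1101/910 = 141.71 V.
I_load = 141.71/32.3 = 4.3872 A, so P_out = 141.71 × 4.3872 = 621.70 W.
All ideal ⇒ P_in = P_out, so I_supply = 621.70/120 = 5.18 A.

I_supply ≈ 5.18 A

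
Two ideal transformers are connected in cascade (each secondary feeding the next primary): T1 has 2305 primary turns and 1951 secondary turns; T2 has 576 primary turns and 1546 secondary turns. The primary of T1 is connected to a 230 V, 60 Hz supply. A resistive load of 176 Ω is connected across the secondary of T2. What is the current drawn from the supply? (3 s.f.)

After T1: V = 230.00 × 1951/2305 = 194.68 V.
After T2: V = 194.68 × 1546/576 = 522.52 V.
I_load = 522.52/176 = 2.9689 A, so P_out = 522.52 × 2.9689 = 1551.3 W.
All ideal ⇒ P_in = P_out, so I_supply = 1551.3/230 = 6.74 A.

I_supply ≈ 6.74 A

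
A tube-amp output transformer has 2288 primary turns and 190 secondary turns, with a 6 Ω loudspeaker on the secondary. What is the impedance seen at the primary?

Z_p = (N_p/N_s)² × Z_s = (2288/190)² × 6 = 870 Ω.

Z_p ≈ 870 Ω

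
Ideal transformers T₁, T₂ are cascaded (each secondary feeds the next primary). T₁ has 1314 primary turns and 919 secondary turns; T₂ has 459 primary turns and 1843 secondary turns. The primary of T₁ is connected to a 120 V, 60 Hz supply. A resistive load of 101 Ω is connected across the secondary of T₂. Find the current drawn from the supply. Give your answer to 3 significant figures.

After T₁: V = 120.00 × 919/1314 = 83.927 V.
After T₂: V = 83.927 × 1843/459 = 336.99 V.
I_load = 336.99/101 = 3.3365 A, so P_out = 336.99 × 3.3365 = 1124.4 W.
All ideal ⇒ P_in = P_out, so I_supply = 1124.4/120 = 9.37 A.

I_supply ≈ 9.37 A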